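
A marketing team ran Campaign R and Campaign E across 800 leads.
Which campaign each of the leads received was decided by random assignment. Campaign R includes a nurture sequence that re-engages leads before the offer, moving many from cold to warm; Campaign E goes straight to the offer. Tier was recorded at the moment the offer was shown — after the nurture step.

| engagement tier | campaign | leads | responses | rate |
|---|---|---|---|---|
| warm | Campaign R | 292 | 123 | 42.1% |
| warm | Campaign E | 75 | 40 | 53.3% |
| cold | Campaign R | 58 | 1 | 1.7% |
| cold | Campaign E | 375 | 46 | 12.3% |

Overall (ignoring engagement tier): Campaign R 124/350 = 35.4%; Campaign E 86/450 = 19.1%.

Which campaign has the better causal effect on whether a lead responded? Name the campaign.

Within every engagement tier level Campaign E has the higher rate, yet pooled Campaign R does — Simpson's reversal.
Engagement tier is downstream of the campaign. One should not condition on a consequence of treatment, so the overall rates are the right comparison.
Pooled: Campaign R 35.4% vs Campaign E 19.1%; Campaign R is higher overall.

Campaign R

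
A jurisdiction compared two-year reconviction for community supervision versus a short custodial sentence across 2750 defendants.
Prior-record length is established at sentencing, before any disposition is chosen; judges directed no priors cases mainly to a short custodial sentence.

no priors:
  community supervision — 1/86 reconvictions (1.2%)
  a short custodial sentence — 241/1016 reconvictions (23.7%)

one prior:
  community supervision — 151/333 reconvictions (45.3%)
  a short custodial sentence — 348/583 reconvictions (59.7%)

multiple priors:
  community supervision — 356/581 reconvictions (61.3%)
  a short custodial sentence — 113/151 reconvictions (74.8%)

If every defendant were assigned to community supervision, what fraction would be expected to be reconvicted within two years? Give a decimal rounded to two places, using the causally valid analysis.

Prior-record length is set before the disposition has any effect — it is not caused by the disposition — and it independently drives the outcome. That makes it a confounder, so the causal comparison is within prior-record length levels.
Standardising community supervision to the population prior-record length mix: 0.401·1/86 + 0.333·151/333 + 0.266·356/581 = 0.319.

0.32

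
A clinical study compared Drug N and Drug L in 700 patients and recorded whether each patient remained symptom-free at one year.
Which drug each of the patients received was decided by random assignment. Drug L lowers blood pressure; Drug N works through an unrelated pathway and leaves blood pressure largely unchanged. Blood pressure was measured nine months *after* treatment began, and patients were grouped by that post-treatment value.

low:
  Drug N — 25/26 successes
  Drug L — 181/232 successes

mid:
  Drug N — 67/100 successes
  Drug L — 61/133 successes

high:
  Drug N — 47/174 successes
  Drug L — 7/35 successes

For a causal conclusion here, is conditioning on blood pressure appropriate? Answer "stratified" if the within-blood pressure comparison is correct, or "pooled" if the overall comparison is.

Because the drug influences blood pressure, blood pressure is a post-treatment mediator, not a confounder. Stratifying on it would bias the estimate; the causal effect is the crude pooled difference.
Pooled: Drug N 46.3% vs Drug L 62.3%; Drug L is higher overall.

pooled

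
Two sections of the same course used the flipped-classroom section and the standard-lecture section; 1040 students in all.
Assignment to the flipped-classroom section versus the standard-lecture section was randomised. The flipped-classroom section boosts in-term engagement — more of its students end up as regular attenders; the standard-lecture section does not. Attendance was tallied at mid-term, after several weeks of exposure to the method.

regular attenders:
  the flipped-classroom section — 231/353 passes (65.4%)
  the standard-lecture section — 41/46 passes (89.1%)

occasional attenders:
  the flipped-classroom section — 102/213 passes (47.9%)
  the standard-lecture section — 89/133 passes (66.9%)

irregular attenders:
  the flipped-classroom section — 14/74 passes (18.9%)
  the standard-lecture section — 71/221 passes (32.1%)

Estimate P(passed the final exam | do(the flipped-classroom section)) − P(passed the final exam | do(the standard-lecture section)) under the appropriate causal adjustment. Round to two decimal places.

+0.04

The distribution of mid-term attendance is itself part of what the teaching method does — it is an intermediate outcome. Holding it fixed would remove that part of the effect; the total effect is the pooled difference.
The causal difference is the pooled difference: 0.542 − 0.502 = +0.040.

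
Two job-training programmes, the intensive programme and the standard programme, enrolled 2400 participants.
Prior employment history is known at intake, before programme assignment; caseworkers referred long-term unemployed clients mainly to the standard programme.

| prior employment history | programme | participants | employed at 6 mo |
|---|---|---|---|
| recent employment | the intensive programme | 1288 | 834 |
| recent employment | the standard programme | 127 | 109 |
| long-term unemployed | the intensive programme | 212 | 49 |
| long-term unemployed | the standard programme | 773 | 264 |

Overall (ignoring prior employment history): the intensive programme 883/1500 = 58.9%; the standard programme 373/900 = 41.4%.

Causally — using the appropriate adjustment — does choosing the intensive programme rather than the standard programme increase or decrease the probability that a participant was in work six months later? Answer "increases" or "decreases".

decreases

the standard programme is higher inside every prior employment history stratum but the intensive programme is higher in aggregate. Whether to stratify depends on how prior employment history relates to the programme.
Prior employment history is set before the programme has any effect — it is not caused by the programme — and it independently drives the outcome. That makes it a confounder, so the causal comparison is within prior employment history levels.
Within each level — recent employment: 64.8% vs 85.8%; long-term unemployed: 23.1% vs 34.2% — the standard programme is higher every time.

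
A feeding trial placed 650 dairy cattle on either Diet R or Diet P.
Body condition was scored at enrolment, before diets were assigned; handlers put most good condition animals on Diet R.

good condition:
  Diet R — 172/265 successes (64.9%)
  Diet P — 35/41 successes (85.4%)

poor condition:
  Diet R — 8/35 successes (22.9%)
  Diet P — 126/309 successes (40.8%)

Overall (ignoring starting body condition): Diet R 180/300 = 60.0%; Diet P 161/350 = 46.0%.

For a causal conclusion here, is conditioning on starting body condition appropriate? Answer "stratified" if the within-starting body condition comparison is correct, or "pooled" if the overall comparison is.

The starting body condition-specific comparison favours Diet P throughout, but the pooled figures favour Diet R. The question is whether to condition on starting body condition.
Starting body condition is set before the diet has any effect — it is not caused by the diet — and it independently drives the outcome. That makes it a confounder, so the causal comparison is within starting body condition levels.
Within each level — good condition: 64.9% vs 85.4%; poor condition: 22.9% vs 40.8% — Diet P is higher every time.

stratified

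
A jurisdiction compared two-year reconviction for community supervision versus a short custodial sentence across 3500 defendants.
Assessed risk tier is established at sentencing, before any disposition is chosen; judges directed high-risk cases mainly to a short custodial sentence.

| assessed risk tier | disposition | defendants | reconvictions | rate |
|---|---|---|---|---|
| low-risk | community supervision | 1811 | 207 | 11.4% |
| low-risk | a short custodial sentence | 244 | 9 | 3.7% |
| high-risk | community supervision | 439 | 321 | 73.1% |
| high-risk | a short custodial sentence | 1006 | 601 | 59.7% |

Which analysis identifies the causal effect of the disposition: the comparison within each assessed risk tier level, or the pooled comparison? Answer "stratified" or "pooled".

stratified

The stratified and pooled comparisons disagree (a short custodial sentence wins within each assessed risk tier; community supervision wins overall), so the answer turns on the causal role of assessed risk tier.
Nothing the disposition does changes assessed risk tier; the imbalance is an allocation artefact. With assessed risk tier also predicting the outcome, the pooled figure is confounded, and the within-stratum comparison is the causal one.
Within each level — low-risk: 11.4% vs 3.7%; high-risk: 73.1% vs 59.7% — a short custodial sentence is lower every time.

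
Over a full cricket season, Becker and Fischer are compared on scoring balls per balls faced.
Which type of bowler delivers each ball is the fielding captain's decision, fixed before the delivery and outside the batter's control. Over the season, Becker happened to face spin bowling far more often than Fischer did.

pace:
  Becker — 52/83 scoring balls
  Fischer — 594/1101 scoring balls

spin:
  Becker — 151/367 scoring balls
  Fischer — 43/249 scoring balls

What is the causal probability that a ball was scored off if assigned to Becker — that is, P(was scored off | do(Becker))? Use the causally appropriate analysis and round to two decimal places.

Nothing the player does changes bowling type; the imbalance is an allocation artefact. With bowling type also predicting the outcome, the pooled figure is confounded, and the within-stratum comparison is the causal one.
Standardising Becker to the population bowling type mix: 0.658·52/83 + 0.342·151/367 = 0.553.

0.55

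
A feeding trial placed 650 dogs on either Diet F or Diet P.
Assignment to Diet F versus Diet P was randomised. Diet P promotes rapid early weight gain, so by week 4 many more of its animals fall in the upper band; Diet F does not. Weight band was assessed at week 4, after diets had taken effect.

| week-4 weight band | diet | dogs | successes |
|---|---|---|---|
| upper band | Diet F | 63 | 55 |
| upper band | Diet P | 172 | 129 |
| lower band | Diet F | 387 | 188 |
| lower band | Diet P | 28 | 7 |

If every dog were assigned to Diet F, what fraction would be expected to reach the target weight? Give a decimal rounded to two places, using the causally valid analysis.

0.54

Week-4 weight band here is a post-treatment variable shaped by the diet; conditioning on it would introduce bias rather than remove it. The overall comparison is the causal one.
So P(outcome | do(Diet F)) is just the pooled rate for Diet F: 243/450 = 0.540.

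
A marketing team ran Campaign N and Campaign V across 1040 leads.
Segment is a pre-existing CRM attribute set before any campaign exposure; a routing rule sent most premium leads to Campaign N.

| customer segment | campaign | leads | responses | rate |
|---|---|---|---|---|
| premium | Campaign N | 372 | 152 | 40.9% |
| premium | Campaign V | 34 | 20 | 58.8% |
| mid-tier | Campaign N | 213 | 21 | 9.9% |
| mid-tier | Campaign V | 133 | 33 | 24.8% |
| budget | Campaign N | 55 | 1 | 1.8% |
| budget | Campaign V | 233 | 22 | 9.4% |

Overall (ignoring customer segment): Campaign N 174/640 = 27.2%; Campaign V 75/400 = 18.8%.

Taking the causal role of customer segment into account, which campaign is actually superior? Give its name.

Campaign V

Nothing the campaign does changes customer segment; the imbalance is an allocation artefact. With customer segment also predicting the outcome, the pooled figure is confounded, and the within-stratum comparison is the causal one.
Within each level — premium: 40.9% vs 58.8%; mid-tier: 9.9% vs 24.8%; budget: 1.8% vs 9.4% — Campaign V is higher every time.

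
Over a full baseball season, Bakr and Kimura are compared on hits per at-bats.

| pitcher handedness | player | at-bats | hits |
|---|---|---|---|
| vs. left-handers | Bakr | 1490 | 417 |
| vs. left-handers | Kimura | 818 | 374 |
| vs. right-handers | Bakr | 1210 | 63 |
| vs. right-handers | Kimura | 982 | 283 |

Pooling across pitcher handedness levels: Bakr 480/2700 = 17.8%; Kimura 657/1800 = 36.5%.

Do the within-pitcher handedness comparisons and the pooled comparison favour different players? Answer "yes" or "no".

no

Within each pitcher handedness level (vs. left-handers 28.0% vs 45.7%; vs. right-handers 5.2% vs 28.8%), Kimura has the higher rate every time. Pooled: 17.8% vs 36.5% — Kimura has the higher rate overall. They agree.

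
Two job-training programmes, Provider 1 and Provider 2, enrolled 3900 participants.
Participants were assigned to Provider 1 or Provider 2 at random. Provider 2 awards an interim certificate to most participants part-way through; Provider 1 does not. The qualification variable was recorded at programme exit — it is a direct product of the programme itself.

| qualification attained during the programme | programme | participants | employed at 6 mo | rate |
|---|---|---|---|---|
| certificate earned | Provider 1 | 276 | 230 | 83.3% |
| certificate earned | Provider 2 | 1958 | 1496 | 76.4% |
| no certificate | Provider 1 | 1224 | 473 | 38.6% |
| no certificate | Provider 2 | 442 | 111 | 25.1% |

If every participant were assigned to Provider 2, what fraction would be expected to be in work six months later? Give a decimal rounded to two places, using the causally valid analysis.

Qualification attained during the programme is recorded after the programme and is itself shifted by it — it sits on the causal path from programme to outcome. Conditioning on a mediator would strip out part of the effect we want; the pooled comparison gives the total causal effect.
So P(outcome | do(Provider 2)) is just the pooled rate for Provider 2: 1607/2400 = 0.670.

0.67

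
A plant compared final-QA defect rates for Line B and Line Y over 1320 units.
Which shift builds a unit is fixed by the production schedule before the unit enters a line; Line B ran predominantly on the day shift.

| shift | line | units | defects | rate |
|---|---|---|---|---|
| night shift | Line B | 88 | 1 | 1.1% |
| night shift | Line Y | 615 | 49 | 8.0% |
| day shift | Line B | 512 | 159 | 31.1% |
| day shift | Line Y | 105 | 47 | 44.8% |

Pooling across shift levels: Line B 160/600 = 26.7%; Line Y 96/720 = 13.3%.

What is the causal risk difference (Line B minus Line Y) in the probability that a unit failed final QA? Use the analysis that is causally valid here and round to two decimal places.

The imbalance in shift arose from how units were allocated, not from anything the line did; and shift independently affects the outcome. The pooled gap is confounded — condition on shift.
Adjusting over the population distribution of shift: 0.533·(0.011−0.080) + 0.467·(0.311−0.448) = -0.100.

-0.10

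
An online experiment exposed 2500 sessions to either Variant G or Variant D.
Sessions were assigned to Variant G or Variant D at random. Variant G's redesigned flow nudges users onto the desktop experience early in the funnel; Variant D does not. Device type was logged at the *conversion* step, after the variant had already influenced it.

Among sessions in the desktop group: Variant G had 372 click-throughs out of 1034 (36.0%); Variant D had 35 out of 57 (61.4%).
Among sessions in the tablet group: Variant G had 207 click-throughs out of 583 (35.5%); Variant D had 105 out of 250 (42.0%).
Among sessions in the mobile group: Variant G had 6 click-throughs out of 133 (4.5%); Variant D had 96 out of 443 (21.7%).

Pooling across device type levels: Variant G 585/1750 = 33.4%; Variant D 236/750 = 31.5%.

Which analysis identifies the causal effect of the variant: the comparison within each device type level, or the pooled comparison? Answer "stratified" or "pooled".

Device type here is a post-treatment variable shaped by the variant; conditioning on it would introduce bias rather than remove it. The overall comparison is the causal one.
Pooled: Variant G 33.4% vs Variant D 31.5%; Variant G is higher overall.

pooled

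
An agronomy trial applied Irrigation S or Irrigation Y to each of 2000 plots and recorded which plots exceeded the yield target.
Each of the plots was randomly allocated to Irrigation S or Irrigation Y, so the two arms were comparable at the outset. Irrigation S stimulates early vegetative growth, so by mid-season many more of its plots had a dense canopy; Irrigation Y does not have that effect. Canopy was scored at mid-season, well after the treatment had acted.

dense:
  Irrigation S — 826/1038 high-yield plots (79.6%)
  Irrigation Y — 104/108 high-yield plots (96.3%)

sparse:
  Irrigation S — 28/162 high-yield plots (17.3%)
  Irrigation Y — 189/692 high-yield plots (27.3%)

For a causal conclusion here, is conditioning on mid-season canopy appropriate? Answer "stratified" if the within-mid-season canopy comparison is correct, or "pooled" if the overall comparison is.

The stratified and pooled comparisons disagree (Irrigation Y wins within each mid-season canopy; Irrigation S wins overall), so the answer turns on the causal role of mid-season canopy.
Mid-season canopy here is a post-treatment variable shaped by the irrigation; conditioning on it would introduce bias rather than remove it. The overall comparison is the causal one.
Pooled: Irrigation S 71.2% vs Irrigation Y 36.6%; Irrigation S is higher overall.

pooled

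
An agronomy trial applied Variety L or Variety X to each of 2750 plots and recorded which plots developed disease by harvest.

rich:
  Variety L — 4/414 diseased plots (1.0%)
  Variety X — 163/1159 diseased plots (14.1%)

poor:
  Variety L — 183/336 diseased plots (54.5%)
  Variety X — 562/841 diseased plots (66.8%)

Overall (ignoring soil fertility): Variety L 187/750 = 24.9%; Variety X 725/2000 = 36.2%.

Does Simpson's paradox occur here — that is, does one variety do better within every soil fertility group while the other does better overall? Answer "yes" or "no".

Within each soil fertility level (rich 1.0% vs 14.1%; poor 54.5% vs 66.8%), Variety L has the lower rate every time. Pooled: 24.9% vs 36.2% — Variety L has the lower rate overall. They agree.

no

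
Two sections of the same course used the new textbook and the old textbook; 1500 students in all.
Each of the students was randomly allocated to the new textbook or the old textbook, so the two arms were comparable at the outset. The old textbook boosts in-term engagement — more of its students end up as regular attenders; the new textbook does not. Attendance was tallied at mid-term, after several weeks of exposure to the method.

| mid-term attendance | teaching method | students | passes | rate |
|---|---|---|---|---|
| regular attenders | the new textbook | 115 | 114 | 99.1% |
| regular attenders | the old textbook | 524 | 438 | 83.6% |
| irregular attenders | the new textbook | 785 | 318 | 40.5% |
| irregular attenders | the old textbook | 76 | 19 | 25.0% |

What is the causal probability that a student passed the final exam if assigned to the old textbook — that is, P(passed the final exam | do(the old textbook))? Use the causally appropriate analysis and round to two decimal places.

The mid-term attendance-specific comparison favours the new textbook throughout, but the pooled figures favour the old textbook. The question is whether to condition on mid-term attendance.
Because the teaching method influences mid-term attendance, mid-term attendance is a post-treatment mediator, not a confounder. Stratifying on it would bias the estimate; the causal effect is the crude pooled difference.
So P(outcome | do(the old textbook)) is just the pooled rate for the old textbook: 457/600 = 0.762.

0.76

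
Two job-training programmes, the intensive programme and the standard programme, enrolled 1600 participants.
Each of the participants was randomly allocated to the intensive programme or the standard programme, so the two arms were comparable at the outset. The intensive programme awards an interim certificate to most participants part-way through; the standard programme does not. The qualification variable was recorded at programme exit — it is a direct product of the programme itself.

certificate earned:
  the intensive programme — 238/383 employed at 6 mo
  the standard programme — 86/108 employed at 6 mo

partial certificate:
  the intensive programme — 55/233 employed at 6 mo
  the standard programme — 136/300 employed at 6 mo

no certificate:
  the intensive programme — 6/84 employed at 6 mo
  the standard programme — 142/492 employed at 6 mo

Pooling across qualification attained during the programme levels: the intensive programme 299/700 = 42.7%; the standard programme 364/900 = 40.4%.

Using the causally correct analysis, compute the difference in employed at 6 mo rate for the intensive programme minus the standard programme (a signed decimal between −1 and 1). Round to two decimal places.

+0.02

Qualification attained during the programme here is a post-treatment variable shaped by the programme; conditioning on it would introduce bias rather than remove it. The overall comparison is the causal one.
The causal difference is the pooled difference: 0.427 − 0.404 = +0.023.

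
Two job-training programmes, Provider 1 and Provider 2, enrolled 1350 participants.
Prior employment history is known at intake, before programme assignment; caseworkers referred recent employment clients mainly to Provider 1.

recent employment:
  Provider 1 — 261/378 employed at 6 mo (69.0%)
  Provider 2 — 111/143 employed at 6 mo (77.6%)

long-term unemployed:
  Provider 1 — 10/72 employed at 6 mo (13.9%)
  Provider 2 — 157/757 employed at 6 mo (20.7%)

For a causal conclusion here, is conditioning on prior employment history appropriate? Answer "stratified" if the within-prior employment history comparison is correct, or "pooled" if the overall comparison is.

Here prior employment history is a common cause — it drives both which programme a case falls under and the outcome. The crude comparison mixes populations; the stratum-specific rates are the causally relevant ones.
Within each level — recent employment: 69.0% vs 77.6%; long-term unemployed: 13.9% vs 20.7% — Provider 2 is higher every time.

stratified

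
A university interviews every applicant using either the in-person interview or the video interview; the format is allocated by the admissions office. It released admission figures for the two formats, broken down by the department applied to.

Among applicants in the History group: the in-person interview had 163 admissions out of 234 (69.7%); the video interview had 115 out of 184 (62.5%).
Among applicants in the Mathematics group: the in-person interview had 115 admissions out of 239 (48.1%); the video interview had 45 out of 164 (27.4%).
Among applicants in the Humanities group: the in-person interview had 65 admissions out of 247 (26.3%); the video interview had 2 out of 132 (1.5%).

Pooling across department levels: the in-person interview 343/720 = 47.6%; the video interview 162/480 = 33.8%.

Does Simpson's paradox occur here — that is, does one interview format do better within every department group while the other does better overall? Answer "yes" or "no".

no

Within each department level (History 69.7% vs 62.5%; Mathematics 48.1% vs 27.4%; Humanities 26.3% vs 1.5%), the in-person interview has the higher rate every time. Pooled: 47.6% vs 33.8% — the in-person interview has the higher rate overall. They agree.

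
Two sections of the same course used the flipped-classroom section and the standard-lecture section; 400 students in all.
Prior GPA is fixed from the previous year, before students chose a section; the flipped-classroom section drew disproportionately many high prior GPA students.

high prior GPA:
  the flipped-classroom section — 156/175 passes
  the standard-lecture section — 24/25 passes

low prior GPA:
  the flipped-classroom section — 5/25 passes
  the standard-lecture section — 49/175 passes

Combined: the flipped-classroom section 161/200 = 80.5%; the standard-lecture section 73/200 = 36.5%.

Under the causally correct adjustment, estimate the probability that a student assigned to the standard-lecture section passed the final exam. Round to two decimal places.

The imbalance in prior GPA band arose from how students were allocated, not from anything the teaching method did; and prior GPA band independently affects the outcome. The pooled gap is confounded — condition on prior GPA band.
Standardising the standard-lecture section to the population prior GPA band mix: 0.500·24/25 + 0.500·49/175 = 0.620.

0.62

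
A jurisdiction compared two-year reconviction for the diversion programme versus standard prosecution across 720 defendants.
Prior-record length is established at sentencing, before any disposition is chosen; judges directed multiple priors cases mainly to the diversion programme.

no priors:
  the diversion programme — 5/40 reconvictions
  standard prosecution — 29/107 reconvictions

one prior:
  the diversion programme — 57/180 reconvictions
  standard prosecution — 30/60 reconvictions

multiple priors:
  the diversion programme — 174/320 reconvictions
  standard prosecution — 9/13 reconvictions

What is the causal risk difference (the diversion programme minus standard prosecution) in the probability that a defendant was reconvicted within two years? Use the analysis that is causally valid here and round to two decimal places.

-0.16

Prior-record length is set before the disposition has any effect — it is not caused by the disposition — and it independently drives the outcome. That makes it a confounder, so the causal comparison is within prior-record length levels.
Adjusting over the population distribution of prior-record length: 0.204·(0.125−0.271) + 0.333·(0.317−0.500) + 0.463·(0.544−0.692) = -0.160.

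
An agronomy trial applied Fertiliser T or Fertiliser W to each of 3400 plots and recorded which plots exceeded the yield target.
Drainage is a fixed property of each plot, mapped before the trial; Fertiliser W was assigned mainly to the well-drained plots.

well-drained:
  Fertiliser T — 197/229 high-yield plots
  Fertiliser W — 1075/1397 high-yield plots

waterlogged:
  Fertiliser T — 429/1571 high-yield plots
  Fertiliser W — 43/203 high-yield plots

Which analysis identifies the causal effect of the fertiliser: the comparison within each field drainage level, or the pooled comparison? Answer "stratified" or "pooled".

stratified

Here field drainage is a common cause — it drives both which fertiliser a case falls under and the outcome. The crude comparison mixes populations; the stratum-specific rates are the causally relevant ones.
Within each level — well-drained: 86.0% vs 77.0%; waterlogged: 27.3% vs 21.2% — Fertiliser T is higher every time.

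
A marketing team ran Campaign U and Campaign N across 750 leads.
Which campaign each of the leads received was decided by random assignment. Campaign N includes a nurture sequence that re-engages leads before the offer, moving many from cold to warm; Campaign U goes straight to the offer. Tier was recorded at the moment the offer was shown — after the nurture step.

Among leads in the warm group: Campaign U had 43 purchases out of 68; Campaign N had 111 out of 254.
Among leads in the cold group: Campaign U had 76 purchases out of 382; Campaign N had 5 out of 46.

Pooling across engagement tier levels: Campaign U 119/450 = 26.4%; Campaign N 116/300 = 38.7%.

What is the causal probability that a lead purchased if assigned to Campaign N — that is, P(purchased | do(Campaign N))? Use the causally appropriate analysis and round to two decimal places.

0.39

Because the campaign influences engagement tier, engagement tier is a post-treatment mediator, not a confounder. Stratifying on it would bias the estimate; the causal effect is the crude pooled difference.
So P(outcome | do(Campaign N)) is just the pooled rate for Campaign N: 116/300 = 0.387.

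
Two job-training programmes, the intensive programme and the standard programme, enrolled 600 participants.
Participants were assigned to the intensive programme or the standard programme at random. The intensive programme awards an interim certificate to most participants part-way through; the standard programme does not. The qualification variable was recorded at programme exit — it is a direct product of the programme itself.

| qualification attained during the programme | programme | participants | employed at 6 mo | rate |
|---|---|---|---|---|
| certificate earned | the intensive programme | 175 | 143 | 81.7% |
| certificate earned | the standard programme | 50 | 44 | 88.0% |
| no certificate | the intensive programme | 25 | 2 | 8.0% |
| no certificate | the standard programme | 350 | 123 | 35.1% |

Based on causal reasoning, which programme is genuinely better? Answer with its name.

the intensive programme

Qualification attained during the programme is recorded after the programme and is itself shifted by it — it sits on the causal path from programme to outcome. Conditioning on a mediator would strip out part of the effect we want; the pooled comparison gives the total causal effect.
Pooled: the intensive programme 72.5% vs the standard programme 41.8%; the intensive programme is higher overall.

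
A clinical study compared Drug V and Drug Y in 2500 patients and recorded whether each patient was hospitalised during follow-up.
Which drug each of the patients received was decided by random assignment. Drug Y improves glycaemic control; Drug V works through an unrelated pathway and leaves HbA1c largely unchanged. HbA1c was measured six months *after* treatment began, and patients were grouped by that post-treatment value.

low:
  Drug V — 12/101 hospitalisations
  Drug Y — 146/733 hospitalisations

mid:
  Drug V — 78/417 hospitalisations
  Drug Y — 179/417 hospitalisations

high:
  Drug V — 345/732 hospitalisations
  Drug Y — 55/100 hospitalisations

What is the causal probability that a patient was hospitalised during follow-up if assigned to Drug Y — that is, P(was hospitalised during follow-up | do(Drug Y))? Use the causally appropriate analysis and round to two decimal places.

0.30

Within every HbA1c level Drug V has the lower rate, yet pooled Drug Y does — Simpson's reversal.
HbA1c is recorded after the drug and is itself shifted by it — it sits on the causal path from drug to outcome. Conditioning on a mediator would strip out part of the effect we want; the pooled comparison gives the total causal effect.
So P(outcome | do(Drug Y)) is just the pooled rate for Drug Y: 380/1250 = 0.304.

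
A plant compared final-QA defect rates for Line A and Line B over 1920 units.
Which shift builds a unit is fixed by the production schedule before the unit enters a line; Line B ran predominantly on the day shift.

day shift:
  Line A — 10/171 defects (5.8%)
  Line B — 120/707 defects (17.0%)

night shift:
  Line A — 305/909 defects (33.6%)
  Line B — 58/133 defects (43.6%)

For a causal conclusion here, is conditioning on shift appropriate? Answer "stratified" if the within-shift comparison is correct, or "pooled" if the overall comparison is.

The shift-specific comparison favours Line A throughout, but the pooled figures favour Line B. The question is whether to condition on shift.
Shift satisfies the back-door criterion: it is not a descendant of the line, and it blocks the spurious path from line to outcome. Adjusting for it (i.e., using the within-shift rates) gives the causal effect.
Within each level — day shift: 5.8% vs 17.0%; night shift: 33.6% vs 43.6% — Line A is lower every time.

stratified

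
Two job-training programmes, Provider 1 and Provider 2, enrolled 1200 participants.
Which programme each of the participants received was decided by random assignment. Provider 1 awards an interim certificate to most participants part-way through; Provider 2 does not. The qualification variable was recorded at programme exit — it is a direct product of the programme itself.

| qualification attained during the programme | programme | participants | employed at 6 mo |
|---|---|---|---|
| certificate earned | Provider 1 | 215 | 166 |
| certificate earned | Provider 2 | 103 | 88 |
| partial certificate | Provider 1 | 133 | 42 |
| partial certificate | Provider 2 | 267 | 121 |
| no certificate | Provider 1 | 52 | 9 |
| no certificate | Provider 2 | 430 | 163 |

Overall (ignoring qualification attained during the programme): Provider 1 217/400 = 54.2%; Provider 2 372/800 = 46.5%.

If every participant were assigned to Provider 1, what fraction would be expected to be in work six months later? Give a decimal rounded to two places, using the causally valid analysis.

0.54

The stratified and pooled comparisons disagree (Provider 2 wins within each qualification attained during the programme; Provider 1 wins overall), so the answer turns on the causal role of qualification attained during the programme.
Qualification attained during the programme is recorded after the programme and is itself shifted by it — it sits on the causal path from programme to outcome. Conditioning on a mediator would strip out part of the effect we want; the pooled comparison gives the total causal effect.
So P(outcome | do(Provider 1)) is just the pooled rate for Provider 1: 217/400 = 0.542.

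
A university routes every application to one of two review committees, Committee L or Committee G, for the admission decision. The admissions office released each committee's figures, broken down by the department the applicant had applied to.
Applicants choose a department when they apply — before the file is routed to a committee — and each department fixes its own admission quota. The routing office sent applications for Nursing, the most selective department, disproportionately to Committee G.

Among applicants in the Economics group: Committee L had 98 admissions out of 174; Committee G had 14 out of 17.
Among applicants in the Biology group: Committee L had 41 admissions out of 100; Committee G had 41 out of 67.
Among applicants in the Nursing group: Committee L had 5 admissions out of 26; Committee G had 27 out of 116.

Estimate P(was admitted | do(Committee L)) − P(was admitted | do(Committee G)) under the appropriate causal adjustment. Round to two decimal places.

-0.18

Department is set before the review committee has any effect — it is not caused by the review committee — and it independently drives the outcome. That makes it a confounder, so the causal comparison is within department levels.
Adjusting over the population distribution of department: 0.382·(0.563−0.824) + 0.334·(0.410−0.612) + 0.284·(0.192−0.233) = -0.178.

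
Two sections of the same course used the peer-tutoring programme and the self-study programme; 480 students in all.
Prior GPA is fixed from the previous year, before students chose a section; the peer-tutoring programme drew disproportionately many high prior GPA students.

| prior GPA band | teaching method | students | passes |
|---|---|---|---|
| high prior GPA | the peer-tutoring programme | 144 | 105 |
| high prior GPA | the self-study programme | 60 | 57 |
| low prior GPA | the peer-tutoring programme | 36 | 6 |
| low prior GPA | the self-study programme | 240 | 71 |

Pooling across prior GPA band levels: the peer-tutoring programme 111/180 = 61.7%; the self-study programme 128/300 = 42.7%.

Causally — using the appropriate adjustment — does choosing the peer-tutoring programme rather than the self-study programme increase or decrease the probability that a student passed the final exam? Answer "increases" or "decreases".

The imbalance in prior GPA band arose from how students were allocated, not from anything the teaching method did; and prior GPA band independently affects the outcome. The pooled gap is confounded — condition on prior GPA band.
Within each level — high prior GPA: 72.9% vs 95.0%; low prior GPA: 16.7% vs 29.6% — the self-study programme is higher every time.

decreases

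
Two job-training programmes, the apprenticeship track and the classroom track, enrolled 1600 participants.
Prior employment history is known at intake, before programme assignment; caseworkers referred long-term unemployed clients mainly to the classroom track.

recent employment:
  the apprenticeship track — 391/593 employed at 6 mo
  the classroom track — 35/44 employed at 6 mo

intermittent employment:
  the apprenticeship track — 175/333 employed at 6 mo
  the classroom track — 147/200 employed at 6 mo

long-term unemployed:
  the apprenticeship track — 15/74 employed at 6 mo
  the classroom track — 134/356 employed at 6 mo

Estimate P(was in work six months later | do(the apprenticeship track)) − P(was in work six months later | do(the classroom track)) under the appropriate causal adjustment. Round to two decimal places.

the classroom track is higher inside every prior employment history stratum but the apprenticeship track is higher in aggregate. Whether to stratify depends on how prior employment history relates to the programme.
Prior employment history is set before the programme has any effect — it is not caused by the programme — and it independently drives the outcome. That makes it a confounder, so the causal comparison is within prior employment history levels.
Adjusting over the population distribution of prior employment history: 0.398·(0.659−0.795) + 0.333·(0.526−0.735) + 0.269·(0.203−0.376) = -0.171.

-0.17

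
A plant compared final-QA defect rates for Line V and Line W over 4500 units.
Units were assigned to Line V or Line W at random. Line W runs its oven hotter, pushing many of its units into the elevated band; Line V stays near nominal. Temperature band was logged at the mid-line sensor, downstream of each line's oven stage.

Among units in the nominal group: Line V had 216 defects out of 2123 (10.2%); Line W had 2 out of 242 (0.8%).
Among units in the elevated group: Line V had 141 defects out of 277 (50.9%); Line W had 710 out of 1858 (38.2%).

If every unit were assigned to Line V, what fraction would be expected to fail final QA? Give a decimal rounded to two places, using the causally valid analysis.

0.15

The stratified and pooled comparisons disagree (Line W wins within each in-process temperature band; Line V wins overall), so the answer turns on the causal role of in-process temperature band.
Because the line influences in-process temperature band, in-process temperature band is a post-treatment mediator, not a confounder. Stratifying on it would bias the estimate; the causal effect is the crude pooled difference.
So P(outcome | do(Line V)) is just the pooled rate for Line V: 357/2400 = 0.149.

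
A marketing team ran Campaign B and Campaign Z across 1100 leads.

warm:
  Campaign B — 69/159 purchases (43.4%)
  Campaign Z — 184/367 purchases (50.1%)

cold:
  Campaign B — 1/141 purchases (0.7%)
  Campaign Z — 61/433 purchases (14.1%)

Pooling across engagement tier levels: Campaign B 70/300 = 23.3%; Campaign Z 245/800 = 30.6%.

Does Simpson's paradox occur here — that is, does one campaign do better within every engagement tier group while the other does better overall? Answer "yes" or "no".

no

Within each engagement tier level (warm 43.4% vs 50.1%; cold 0.7% vs 14.1%), Campaign Z has the higher rate every time. Pooled: 23.3% vs 30.6% — Campaign Z has the higher rate overall. They agree.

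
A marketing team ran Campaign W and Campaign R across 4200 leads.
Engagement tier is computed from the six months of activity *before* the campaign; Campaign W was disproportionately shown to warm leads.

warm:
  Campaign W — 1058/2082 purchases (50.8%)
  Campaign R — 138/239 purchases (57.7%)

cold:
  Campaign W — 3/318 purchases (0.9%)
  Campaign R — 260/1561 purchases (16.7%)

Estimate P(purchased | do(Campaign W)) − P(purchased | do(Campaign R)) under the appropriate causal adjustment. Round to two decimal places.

The stratified and pooled comparisons disagree (Campaign R wins within each engagement tier; Campaign W wins overall), so the answer turns on the causal role of engagement tier.
Nothing the campaign does changes engagement tier; the imbalance is an allocation artefact. With engagement tier also predicting the outcome, the pooled figure is confounded, and the within-stratum comparison is the causal one.
Adjusting over the population distribution of engagement tier: 0.553·(0.508−0.577) + 0.447·(0.009−0.167) = -0.109.

-0.11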